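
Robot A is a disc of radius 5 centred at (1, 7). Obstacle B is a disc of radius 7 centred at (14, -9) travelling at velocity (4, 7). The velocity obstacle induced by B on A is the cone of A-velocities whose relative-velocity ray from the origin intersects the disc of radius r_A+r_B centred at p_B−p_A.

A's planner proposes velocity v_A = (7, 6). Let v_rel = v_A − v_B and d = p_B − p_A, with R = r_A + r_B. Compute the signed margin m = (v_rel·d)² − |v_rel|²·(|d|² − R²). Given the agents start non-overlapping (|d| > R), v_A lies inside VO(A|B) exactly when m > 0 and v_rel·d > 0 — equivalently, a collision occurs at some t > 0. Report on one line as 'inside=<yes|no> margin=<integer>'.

d = (13, -16),  |d|² = 425;  R = 5+7 = 12,  c = 425−12² = 281
v_rel = (3, -1),  |v_rel|² = 10;  v_rel·d = (3)·(13) + (-1)·(-16) = 55
10·t² − 110·t + 281 = 0  ⇒  m = 55² − 10·281 = 215
m = 215 > 0,  v_rel·d = 55 > 0  ⇒  inside

inside=yes margin=215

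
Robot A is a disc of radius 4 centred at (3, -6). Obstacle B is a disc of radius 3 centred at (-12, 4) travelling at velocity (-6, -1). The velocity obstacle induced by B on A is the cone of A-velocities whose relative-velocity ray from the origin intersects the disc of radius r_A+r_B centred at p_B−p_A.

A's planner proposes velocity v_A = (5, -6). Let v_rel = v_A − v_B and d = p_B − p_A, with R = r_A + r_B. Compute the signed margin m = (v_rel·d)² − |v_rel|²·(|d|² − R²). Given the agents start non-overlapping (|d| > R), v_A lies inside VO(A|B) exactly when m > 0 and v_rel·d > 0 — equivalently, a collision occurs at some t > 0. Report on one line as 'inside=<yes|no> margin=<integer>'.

d = (-15, 10),  |d|² = 325;  R = 4+3 = 7,  c = 325−7² = 276
v_rel = (11, -5),  |v_rel|² = 146;  v_rel·d = (11)·(-15) + (-5)·(10) = -215
146·t² + 430·t + 276 = 0  ⇒  m = (-215)² − 146·276 = 5929
m = 5929 > 0,  v_rel·d = -215 < 0  ⇒  outside

inside=no margin=5929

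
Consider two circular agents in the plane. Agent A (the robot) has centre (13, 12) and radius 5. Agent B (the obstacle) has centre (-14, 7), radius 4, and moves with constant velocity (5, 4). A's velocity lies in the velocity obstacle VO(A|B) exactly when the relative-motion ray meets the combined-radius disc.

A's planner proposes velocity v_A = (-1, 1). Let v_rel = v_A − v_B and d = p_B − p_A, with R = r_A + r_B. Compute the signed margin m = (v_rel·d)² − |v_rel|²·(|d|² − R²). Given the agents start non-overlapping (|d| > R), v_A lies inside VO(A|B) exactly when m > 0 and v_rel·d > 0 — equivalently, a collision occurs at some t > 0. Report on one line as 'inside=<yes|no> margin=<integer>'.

d = (-27, -5),  |d|² = 754;  R = 5+4 = 9,  c = 754−9² = 673
v_rel = (-6, -3),  |v_rel|² = 45;  v_rel·d = (-6)·(-27) + (-3)·(-5) = 177
45·t² − 354·t + 673 = 0  ⇒  m = 177² − 45·673 = 1044
m = 1044 > 0,  v_rel·d = 177 > 0  ⇒  inside

inside=yes margin=1044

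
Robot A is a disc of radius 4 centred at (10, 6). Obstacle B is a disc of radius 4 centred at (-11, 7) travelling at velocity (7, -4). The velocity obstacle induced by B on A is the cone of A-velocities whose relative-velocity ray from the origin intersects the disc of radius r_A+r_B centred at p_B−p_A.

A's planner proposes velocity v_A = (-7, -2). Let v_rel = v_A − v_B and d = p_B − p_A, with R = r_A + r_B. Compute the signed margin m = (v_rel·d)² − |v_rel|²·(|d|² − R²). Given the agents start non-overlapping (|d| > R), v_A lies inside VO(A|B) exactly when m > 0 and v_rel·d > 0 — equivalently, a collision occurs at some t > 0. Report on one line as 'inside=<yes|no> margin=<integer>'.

d = (-21, 1),  |d|² = 442;  R = 4+4 = 8,  c = 442−8² = 378
v_rel = (-14, 2),  |v_rel|² = 200;  v_rel·d = (-14)·(-21) + (2)·(1) = 296
200·t² − 592·t + 378 = 0  ⇒  m = 296² − 200·378 = 12016
m = 12016 > 0,  v_rel·d = 296 > 0  ⇒  inside

inside=yes margin=12016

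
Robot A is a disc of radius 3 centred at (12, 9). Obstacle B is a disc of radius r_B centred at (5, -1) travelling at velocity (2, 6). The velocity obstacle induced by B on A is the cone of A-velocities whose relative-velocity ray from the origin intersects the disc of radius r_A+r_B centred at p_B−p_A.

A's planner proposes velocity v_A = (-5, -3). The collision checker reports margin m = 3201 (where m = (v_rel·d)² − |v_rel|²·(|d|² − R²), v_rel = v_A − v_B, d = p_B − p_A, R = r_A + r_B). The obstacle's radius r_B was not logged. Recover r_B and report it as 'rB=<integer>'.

m = 3201
d = (-7, -10);  v_rel = (-7, -9),  |v_rel|² = 130
v_rel×d = (-7)·(-10) − (-9)·(-7) = 7
since m = R²·130 − 7²:  R² = (49 + 3201) / 130 = 25
R = √25 = 5  ⇒  r_B = 5 − 3 = 2

rB=2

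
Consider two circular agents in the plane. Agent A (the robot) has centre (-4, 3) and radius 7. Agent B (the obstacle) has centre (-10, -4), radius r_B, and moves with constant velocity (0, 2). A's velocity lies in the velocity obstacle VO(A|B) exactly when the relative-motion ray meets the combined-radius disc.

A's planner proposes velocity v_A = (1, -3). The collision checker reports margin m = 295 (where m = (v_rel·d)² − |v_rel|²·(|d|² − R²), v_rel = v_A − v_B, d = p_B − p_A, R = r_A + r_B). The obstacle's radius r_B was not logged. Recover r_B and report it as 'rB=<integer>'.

m = 295
d = (-6, -7);  v_rel = (1, -5),  |v_rel|² = 26
v_rel×d = (1)·(-7) − (-5)·(-6) = -37
since m = R²·26 − (-37)²:  R² = (1369 + 295) / 26 = 64
R = √64 = 8  ⇒  r_B = 8 − 7 = 1

rB=1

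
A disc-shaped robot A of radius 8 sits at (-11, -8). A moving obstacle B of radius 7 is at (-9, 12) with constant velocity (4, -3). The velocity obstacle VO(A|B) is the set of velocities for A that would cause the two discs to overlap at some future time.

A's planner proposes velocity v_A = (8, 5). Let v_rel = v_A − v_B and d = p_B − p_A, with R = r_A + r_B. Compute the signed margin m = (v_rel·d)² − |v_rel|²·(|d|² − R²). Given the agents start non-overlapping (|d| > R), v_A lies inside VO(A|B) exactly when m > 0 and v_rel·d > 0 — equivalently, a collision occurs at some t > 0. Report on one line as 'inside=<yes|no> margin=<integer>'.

d = (2, 20),  |d|² = 404;  R = 8+7 = 15,  c = 404−15² = 179
v_rel = (4, 8),  |v_rel|² = 80;  v_rel·d = (4)·(2) + (8)·(20) = 168
80·t² − 336·t + 179 = 0  ⇒  m = 168² − 80·179 = 13904
m = 13904 > 0,  v_rel·d = 168 > 0  ⇒  inside

inside=yes margin=13904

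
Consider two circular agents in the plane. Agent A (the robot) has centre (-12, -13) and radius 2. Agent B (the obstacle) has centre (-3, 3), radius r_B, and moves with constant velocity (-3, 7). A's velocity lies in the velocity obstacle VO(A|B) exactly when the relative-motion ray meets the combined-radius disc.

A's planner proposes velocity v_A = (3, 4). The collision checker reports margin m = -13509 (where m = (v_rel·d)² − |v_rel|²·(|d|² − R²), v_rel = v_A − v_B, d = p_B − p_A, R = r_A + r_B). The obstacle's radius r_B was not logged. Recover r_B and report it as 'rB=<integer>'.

m = -13509
d = (9, 16);  v_rel = (6, -3),  |v_rel|² = 45
v_rel×d = (6)·(16) − (-3)·(9) = 123
since m = R²·45 − 123²:  R² = (15129 + -13509) / 45 = 36
R = √36 = 6  ⇒  r_B = 6 − 2 = 4

rB=4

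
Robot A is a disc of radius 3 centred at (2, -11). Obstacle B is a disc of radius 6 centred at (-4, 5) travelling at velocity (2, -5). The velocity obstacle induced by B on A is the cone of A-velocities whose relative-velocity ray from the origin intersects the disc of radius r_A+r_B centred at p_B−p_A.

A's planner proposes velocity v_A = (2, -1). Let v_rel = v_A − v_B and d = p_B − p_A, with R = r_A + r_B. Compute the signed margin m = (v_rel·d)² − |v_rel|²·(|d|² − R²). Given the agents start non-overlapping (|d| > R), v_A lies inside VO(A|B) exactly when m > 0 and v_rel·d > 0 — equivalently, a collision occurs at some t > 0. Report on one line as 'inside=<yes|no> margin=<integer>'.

d = (-6, 16),  |d|² = 292;  R = 3+6 = 9,  c = 292−9² = 211
v_rel = (0, 4),  |v_rel|² = 16;  v_rel·d = (0)·(-6) + (4)·(16) = 64
16·t² − 128·t + 211 = 0  ⇒  m = 64² − 16·211 = 720
m = 720 > 0,  v_rel·d = 64 > 0  ⇒  inside

inside=yes margin=720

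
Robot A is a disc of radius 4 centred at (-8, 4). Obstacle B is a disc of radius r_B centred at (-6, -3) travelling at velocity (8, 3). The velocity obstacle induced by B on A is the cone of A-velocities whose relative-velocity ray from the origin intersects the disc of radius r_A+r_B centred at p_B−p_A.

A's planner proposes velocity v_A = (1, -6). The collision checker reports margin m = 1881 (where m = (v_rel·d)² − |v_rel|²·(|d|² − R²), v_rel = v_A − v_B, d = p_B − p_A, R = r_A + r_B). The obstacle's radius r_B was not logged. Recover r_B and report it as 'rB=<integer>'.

m = 1881
d = (2, -7);  v_rel = (-7, -9),  |v_rel|² = 130
v_rel×d = (-7)·(-7) − (-9)·(2) = 67
since m = R²·130 − 67²:  R² = (4489 + 1881) / 130 = 49
R = √49 = 7  ⇒  r_B = 7 − 4 = 3

rB=3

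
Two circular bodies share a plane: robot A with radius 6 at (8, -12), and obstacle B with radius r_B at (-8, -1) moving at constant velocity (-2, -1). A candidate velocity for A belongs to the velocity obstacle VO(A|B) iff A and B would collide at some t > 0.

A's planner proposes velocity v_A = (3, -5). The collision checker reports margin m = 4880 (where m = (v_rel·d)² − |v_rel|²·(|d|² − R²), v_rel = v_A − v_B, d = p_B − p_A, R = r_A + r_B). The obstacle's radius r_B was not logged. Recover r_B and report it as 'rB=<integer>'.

m = 4880
d = (-16, 11);  v_rel = (5, -4),  |v_rel|² = 41
v_rel×d = (5)·(11) − (-4)·(-16) = -9
since m = R²·41 − (-9)²:  R² = (81 + 4880) / 41 = 121
R = √121 = 11  ⇒  r_B = 11 − 6 = 5

rB=5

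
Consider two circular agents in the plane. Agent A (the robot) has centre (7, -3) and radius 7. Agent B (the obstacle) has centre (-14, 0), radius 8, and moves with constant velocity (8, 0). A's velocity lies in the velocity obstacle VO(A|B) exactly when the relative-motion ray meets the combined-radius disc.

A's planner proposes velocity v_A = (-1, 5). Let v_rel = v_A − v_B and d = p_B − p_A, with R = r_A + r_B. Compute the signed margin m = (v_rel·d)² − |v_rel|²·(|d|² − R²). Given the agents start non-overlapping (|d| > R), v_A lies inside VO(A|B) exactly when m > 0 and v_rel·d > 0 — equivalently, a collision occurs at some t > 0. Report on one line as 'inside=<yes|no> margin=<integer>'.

d = (-21, 3),  |d|² = 450;  R = 7+8 = 15,  c = 450−15² = 225
v_rel = (-9, 5),  |v_rel|² = 106;  v_rel·d = (-9)·(-21) + (5)·(3) = 204
106·t² − 408·t + 225 = 0  ⇒  m = 204² − 106·225 = 17766
m = 17766 > 0,  v_rel·d = 204 > 0  ⇒  inside

inside=yes margin=17766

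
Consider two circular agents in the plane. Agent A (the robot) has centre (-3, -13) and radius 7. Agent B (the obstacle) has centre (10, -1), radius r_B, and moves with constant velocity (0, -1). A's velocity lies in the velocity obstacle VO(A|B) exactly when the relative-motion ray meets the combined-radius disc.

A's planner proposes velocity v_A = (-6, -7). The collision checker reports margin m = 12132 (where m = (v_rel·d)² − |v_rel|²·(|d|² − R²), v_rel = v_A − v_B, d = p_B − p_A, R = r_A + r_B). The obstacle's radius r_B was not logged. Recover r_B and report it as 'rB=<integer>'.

m = 12132
d = (13, 12);  v_rel = (-6, -6),  |v_rel|² = 72
v_rel×d = (-6)·(12) − (-6)·(13) = 6
since m = R²·72 − 6²:  R² = (36 + 12132) / 72 = 169
R = √169 = 13  ⇒  r_B = 13 − 7 = 6

rB=6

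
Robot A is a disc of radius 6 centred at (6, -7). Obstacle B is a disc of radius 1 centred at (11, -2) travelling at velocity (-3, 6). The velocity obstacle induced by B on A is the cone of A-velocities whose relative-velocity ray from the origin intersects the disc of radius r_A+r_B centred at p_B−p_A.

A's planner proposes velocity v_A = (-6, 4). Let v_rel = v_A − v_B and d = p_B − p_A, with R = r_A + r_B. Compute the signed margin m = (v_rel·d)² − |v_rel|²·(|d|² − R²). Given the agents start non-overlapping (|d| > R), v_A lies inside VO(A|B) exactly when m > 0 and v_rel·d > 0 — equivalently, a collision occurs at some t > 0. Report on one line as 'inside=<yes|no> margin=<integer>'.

d = (5, 5),  |d|² = 50;  R = 6+1 = 7,  c = 50−7² = 1
v_rel = (-3, -2),  |v_rel|² = 13;  v_rel·d = (-3)·(5) + (-2)·(5) = -25
13·t² + 50·t + 1 = 0  ⇒  m = (-25)² − 13·1 = 612
m = 612 > 0,  v_rel·d = -25 < 0  ⇒  outside

inside=no margin=612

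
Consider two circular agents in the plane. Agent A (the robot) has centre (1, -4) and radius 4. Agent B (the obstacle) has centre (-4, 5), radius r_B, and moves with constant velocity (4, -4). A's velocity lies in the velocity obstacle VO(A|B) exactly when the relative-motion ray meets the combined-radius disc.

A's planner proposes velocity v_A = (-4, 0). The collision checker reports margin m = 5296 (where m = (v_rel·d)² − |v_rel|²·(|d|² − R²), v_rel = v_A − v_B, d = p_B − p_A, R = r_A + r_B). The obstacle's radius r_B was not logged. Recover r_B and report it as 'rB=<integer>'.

m = 5296
d = (-5, 9);  v_rel = (-8, 4),  |v_rel|² = 80
v_rel×d = (-8)·(9) − (4)·(-5) = -52
since m = R²·80 − (-52)²:  R² = (2704 + 5296) / 80 = 100
R = √100 = 10  ⇒  r_B = 10 − 4 = 6

rB=6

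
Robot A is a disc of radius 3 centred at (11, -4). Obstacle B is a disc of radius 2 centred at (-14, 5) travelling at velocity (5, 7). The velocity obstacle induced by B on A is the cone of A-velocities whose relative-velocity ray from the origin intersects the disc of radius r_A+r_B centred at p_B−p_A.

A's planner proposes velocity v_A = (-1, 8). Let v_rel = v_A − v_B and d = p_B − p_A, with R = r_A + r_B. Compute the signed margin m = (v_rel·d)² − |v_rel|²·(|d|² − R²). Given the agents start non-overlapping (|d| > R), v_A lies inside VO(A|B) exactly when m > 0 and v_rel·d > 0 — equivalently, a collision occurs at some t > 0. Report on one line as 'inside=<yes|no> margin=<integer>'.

d = (-25, 9),  |d|² = 706;  R = 3+2 = 5,  c = 706−5² = 681
v_rel = (-6, 1),  |v_rel|² = 37;  v_rel·d = (-6)·(-25) + (1)·(9) = 159
37·t² − 318·t + 681 = 0  ⇒  m = 159² − 37·681 = 84
m = 84 > 0,  v_rel·d = 159 > 0  ⇒  inside

inside=yes margin=84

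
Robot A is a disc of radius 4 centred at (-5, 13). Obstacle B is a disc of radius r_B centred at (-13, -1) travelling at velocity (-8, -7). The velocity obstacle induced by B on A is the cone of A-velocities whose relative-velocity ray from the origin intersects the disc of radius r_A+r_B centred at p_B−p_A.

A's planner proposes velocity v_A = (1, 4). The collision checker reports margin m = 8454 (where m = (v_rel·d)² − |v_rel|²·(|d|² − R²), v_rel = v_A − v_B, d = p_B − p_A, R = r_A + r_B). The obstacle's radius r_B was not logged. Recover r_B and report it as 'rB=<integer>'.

m = 8454
d = (-8, -14);  v_rel = (9, 11),  |v_rel|² = 202
v_rel×d = (9)·(-14) − (11)·(-8) = -38
since m = R²·202 − (-38)²:  R² = (1444 + 8454) / 202 = 49
R = √49 = 7  ⇒  r_B = 7 − 4 = 3

rB=3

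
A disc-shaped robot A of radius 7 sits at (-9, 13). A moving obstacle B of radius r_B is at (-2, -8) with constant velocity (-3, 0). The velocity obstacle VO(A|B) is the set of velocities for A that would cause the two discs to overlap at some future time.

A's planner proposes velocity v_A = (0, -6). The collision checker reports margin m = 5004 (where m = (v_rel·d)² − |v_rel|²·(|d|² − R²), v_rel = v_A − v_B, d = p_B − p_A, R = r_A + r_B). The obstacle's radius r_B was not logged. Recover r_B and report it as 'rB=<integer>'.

m = 5004
d = (7, -21);  v_rel = (3, -6),  |v_rel|² = 45
v_rel×d = (3)·(-21) − (-6)·(7) = -21
since m = R²·45 − (-21)²:  R² = (441 + 5004) / 45 = 121
R = √121 = 11  ⇒  r_B = 11 − 7 = 4

rB=4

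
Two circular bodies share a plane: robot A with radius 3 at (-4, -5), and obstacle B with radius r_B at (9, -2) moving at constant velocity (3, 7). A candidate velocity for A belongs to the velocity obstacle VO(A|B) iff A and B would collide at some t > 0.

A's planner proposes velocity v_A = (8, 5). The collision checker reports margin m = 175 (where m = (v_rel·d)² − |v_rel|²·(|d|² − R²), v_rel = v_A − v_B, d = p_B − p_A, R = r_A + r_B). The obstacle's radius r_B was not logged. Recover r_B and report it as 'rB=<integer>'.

m = 175
d = (13, 3);  v_rel = (5, -2),  |v_rel|² = 29
v_rel×d = (5)·(3) − (-2)·(13) = 41
since m = R²·29 − 41²:  R² = (1681 + 175) / 29 = 64
R = √64 = 8  ⇒  r_B = 8 − 3 = 5

rB=5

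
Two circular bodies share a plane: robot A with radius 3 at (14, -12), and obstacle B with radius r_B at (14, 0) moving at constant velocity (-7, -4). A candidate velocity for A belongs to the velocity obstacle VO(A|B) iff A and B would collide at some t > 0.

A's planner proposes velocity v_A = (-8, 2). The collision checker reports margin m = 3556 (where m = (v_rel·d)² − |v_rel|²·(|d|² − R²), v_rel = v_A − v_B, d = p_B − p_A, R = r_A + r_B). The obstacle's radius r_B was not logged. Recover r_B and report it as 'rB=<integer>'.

m = 3556
d = (0, 12);  v_rel = (-1, 6),  |v_rel|² = 37
v_rel×d = (-1)·(12) − (6)·(0) = -12
since m = R²·37 − (-12)²:  R² = (144 + 3556) / 37 = 100
R = √100 = 10  ⇒  r_B = 10 − 3 = 7

rB=7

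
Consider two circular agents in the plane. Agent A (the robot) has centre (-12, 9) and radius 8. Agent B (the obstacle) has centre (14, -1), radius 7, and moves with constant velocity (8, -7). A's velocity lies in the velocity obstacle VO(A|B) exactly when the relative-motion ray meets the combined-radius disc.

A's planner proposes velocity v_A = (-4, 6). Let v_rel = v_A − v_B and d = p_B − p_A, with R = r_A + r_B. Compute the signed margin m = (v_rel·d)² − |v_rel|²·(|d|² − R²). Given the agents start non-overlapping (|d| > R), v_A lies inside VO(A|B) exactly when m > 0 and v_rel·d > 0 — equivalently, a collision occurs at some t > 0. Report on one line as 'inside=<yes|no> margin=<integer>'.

d = (26, -10),  |d|² = 776;  R = 8+7 = 15,  c = 776−15² = 551
v_rel = (-12, 13),  |v_rel|² = 313;  v_rel·d = (-12)·(26) + (13)·(-10) = -442
313·t² + 884·t + 551 = 0  ⇒  m = (-442)² − 313·551 = 22901
m = 22901 > 0,  v_rel·d = -442 < 0  ⇒  outside

inside=no margin=22901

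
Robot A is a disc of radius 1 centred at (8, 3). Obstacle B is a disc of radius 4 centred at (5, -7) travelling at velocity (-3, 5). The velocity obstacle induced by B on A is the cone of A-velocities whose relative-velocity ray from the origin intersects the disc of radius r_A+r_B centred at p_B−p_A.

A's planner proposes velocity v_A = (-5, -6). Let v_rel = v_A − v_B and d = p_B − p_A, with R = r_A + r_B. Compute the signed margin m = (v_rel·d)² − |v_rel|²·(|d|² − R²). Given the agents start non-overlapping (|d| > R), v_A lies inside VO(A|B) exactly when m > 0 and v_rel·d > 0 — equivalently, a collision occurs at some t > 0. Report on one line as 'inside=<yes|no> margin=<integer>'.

d = (-3, -10),  |d|² = 109;  R = 1+4 = 5,  c = 109−5² = 84
v_rel = (-2, -11),  |v_rel|² = 125;  v_rel·d = (-2)·(-3) + (-11)·(-10) = 116
125·t² − 232·t + 84 = 0  ⇒  m = 116² − 125·84 = 2956
m = 2956 > 0,  v_rel·d = 116 > 0  ⇒  inside

inside=yes margin=2956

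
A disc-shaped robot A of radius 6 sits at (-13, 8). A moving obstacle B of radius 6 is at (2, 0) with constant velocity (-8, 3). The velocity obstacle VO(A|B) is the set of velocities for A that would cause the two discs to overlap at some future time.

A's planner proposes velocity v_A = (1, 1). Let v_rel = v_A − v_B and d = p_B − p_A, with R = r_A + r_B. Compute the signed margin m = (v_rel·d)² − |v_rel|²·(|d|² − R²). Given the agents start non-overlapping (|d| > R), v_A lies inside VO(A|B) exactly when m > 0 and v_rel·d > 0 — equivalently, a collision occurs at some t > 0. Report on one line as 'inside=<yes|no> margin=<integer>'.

d = (15, -8),  |d|² = 289;  R = 6+6 = 12,  c = 289−12² = 145
v_rel = (9, -2),  |v_rel|² = 85;  v_rel·d = (9)·(15) + (-2)·(-8) = 151
85·t² − 302·t + 145 = 0  ⇒  m = 151² − 85·145 = 10476
m = 10476 > 0,  v_rel·d = 151 > 0  ⇒  inside

inside=yes margin=10476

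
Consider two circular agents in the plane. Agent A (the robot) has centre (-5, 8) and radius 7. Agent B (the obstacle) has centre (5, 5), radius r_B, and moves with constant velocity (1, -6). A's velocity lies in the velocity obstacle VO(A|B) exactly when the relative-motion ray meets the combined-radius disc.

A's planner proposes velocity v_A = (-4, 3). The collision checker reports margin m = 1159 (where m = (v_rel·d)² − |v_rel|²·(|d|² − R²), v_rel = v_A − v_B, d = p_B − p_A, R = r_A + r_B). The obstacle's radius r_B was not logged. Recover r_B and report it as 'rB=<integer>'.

m = 1159
d = (10, -3);  v_rel = (-5, 9),  |v_rel|² = 106
v_rel×d = (-5)·(-3) − (9)·(10) = -75
since m = R²·106 − (-75)²:  R² = (5625 + 1159) / 106 = 64
R = √64 = 8  ⇒  r_B = 8 − 7 = 1

rB=1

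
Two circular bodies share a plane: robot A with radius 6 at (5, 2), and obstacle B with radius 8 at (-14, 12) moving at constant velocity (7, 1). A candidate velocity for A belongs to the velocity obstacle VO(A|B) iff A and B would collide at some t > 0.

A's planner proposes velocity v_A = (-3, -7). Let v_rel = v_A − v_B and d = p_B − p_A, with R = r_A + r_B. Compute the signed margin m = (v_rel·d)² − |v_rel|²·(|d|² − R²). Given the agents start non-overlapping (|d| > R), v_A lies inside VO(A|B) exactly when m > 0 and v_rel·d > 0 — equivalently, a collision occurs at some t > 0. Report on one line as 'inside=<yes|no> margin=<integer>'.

d = (-19, 10),  |d|² = 461;  R = 6+8 = 14,  c = 461−14² = 265
v_rel = (-10, -8),  |v_rel|² = 164;  v_rel·d = (-10)·(-19) + (-8)·(10) = 110
164·t² − 220·t + 265 = 0  ⇒  m = 110² − 164·265 = -31360
m = -31360 < 0,  v_rel·d = 110 > 0  ⇒  outside

inside=no margin=-31360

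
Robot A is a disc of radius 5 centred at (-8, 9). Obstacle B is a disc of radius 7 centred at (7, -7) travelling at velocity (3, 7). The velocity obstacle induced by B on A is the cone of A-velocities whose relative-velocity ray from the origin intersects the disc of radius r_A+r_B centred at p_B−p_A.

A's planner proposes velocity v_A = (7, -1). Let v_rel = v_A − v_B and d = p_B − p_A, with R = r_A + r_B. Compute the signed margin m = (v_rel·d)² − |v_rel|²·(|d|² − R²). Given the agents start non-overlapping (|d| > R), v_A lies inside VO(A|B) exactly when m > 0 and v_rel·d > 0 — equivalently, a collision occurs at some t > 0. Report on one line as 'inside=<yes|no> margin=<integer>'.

d = (15, -16),  |d|² = 481;  R = 5+7 = 12,  c = 481−12² = 337
v_rel = (4, -8),  |v_rel|² = 80;  v_rel·d = (4)·(15) + (-8)·(-16) = 188
80·t² − 376·t + 337 = 0  ⇒  m = 188² − 80·337 = 8384
m = 8384 > 0,  v_rel·d = 188 > 0  ⇒  inside

inside=yes margin=8384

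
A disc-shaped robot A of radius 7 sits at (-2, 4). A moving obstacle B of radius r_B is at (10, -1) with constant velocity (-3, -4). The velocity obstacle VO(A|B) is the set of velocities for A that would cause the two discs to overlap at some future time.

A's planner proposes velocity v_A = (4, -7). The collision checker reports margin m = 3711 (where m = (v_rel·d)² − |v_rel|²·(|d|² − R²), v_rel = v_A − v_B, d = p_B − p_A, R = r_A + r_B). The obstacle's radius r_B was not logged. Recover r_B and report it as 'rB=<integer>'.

m = 3711
d = (12, -5);  v_rel = (7, -3),  |v_rel|² = 58
v_rel×d = (7)·(-5) − (-3)·(12) = 1
since m = R²·58 − 1²:  R² = (1 + 3711) / 58 = 64
R = √64 = 8  ⇒  r_B = 8 − 7 = 1

rB=1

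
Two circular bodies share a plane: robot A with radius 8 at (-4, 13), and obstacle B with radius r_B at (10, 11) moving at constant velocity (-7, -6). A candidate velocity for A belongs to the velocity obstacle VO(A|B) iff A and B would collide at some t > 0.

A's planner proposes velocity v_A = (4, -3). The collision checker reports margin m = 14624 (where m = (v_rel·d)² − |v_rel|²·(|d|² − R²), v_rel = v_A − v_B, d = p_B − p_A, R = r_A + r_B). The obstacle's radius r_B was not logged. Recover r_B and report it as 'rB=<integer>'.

m = 14624
d = (14, -2);  v_rel = (11, 3),  |v_rel|² = 130
v_rel×d = (11)·(-2) − (3)·(14) = -64
since m = R²·130 − (-64)²:  R² = (4096 + 14624) / 130 = 144
R = √144 = 12  ⇒  r_B = 12 − 8 = 4

rB=4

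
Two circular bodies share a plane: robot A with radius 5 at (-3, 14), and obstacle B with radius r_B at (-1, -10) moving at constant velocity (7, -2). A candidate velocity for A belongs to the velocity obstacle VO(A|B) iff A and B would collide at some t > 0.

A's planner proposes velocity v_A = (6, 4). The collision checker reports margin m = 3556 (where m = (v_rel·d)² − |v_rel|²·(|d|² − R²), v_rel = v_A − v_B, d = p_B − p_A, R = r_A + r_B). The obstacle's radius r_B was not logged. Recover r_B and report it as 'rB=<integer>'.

m = 3556
d = (2, -24);  v_rel = (-1, 6),  |v_rel|² = 37
v_rel×d = (-1)·(-24) − (6)·(2) = 12
since m = R²·37 − 12²:  R² = (144 + 3556) / 37 = 100
R = √100 = 10  ⇒  r_B = 10 − 5 = 5

rB=5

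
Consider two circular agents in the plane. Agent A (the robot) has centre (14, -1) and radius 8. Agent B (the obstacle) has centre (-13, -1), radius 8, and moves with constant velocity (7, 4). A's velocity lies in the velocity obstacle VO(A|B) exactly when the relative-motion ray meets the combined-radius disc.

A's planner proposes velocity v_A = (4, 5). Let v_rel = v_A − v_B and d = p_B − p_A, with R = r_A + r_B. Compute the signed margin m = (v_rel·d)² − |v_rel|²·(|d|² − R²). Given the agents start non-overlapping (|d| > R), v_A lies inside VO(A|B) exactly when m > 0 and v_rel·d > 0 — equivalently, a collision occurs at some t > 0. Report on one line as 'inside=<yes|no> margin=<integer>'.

d = (-27, 0),  |d|² = 729;  R = 8+8 = 16,  c = 729−16² = 473
v_rel = (-3, 1),  |v_rel|² = 10;  v_rel·d = (-3)·(-27) + (1)·(0) = 81
10·t² − 162·t + 473 = 0  ⇒  m = 81² − 10·473 = 1831
m = 1831 > 0,  v_rel·d = 81 > 0  ⇒  inside

inside=yes margin=1831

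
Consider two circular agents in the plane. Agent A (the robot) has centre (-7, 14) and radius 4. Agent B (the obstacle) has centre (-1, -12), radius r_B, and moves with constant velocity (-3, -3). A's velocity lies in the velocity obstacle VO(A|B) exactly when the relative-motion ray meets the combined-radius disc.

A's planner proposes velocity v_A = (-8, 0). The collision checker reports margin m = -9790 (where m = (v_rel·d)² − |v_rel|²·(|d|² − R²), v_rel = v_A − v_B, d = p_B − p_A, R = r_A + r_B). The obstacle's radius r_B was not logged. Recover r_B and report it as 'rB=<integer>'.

m = -9790
d = (6, -26);  v_rel = (-5, 3),  |v_rel|² = 34
v_rel×d = (-5)·(-26) − (3)·(6) = 112
since m = R²·34 − 112²:  R² = (12544 + -9790) / 34 = 81
R = √81 = 9  ⇒  r_B = 9 − 4 = 5

rB=5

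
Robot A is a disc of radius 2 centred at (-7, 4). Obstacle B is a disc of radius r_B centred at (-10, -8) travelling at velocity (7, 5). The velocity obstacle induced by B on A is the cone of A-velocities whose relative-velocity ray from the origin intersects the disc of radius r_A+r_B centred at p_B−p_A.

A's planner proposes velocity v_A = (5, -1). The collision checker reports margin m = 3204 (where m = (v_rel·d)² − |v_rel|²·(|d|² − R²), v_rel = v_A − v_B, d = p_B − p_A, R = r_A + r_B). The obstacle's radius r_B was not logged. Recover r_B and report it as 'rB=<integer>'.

m = 3204
d = (-3, -12);  v_rel = (-2, -6),  |v_rel|² = 40
v_rel×d = (-2)·(-12) − (-6)·(-3) = 6
since m = R²·40 − 6²:  R² = (36 + 3204) / 40 = 81
R = √81 = 9  ⇒  r_B = 9 − 2 = 7

rB=7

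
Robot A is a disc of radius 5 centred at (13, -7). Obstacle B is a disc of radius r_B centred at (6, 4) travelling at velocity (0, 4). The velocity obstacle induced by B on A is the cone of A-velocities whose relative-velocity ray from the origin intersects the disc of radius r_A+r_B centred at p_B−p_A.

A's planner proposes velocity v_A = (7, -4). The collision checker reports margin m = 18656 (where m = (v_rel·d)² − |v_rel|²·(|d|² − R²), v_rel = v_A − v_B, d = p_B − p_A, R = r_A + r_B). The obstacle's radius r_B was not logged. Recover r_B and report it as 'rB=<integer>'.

m = 18656
d = (-7, 11);  v_rel = (7, -8),  |v_rel|² = 113
v_rel×d = (7)·(11) − (-8)·(-7) = 21
since m = R²·113 − 21²:  R² = (441 + 18656) / 113 = 169
R = √169 = 13  ⇒  r_B = 13 − 5 = 8

rB=8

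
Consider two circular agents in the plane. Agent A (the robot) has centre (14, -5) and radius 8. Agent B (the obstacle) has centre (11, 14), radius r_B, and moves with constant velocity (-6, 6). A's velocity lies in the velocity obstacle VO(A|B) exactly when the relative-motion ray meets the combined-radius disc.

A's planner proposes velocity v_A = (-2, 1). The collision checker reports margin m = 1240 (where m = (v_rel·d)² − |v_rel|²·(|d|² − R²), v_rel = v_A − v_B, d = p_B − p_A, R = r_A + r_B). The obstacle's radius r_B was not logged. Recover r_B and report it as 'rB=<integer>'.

m = 1240
d = (-3, 19);  v_rel = (4, -5),  |v_rel|² = 41
v_rel×d = (4)·(19) − (-5)·(-3) = 61
since m = R²·41 − 61²:  R² = (3721 + 1240) / 41 = 121
R = √121 = 11  ⇒  r_B = 11 − 8 = 3

rB=3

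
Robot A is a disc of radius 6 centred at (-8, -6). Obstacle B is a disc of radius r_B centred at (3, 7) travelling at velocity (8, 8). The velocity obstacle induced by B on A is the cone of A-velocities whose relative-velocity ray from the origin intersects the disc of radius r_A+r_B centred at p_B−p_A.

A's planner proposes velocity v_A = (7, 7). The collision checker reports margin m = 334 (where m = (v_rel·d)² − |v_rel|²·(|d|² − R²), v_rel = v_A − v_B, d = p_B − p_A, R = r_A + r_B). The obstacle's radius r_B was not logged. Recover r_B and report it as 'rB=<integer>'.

m = 334
d = (11, 13);  v_rel = (-1, -1),  |v_rel|² = 2
v_rel×d = (-1)·(13) − (-1)·(11) = -2
since m = R²·2 − (-2)²:  R² = (4 + 334) / 2 = 169
R = √169 = 13  ⇒  r_B = 13 − 6 = 7

rB=7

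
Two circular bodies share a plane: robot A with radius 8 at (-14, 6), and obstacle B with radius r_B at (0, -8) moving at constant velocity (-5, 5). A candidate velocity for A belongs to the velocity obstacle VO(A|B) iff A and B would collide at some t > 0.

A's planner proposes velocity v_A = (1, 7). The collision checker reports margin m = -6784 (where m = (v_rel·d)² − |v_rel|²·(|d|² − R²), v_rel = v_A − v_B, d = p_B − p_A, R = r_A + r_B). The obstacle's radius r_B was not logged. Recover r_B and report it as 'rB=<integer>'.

m = -6784
d = (14, -14);  v_rel = (6, 2),  |v_rel|² = 40
v_rel×d = (6)·(-14) − (2)·(14) = -112
since m = R²·40 − (-112)²:  R² = (12544 + -6784) / 40 = 144
R = √144 = 12  ⇒  r_B = 12 − 8 = 4

rB=4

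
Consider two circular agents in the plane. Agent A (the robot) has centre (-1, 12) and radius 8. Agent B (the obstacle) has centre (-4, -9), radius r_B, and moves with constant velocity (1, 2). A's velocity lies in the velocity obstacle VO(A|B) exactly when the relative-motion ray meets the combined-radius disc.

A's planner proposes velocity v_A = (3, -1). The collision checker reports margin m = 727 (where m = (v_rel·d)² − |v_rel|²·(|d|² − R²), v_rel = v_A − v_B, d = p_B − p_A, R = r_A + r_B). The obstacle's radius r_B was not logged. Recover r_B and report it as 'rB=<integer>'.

m = 727
d = (-3, -21);  v_rel = (2, -3),  |v_rel|² = 13
v_rel×d = (2)·(-21) − (-3)·(-3) = -51
since m = R²·13 − (-51)²:  R² = (2601 + 727) / 13 = 256
R = √256 = 16  ⇒  r_B = 16 − 8 = 8

rB=8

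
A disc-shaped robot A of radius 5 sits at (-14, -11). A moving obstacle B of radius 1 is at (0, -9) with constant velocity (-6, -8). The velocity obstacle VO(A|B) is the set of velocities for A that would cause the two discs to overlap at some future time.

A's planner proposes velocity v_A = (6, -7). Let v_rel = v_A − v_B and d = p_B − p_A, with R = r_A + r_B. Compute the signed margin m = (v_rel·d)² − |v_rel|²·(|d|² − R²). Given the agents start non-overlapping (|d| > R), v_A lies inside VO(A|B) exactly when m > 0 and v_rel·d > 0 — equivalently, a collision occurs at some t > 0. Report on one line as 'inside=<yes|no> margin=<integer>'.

d = (14, 2),  |d|² = 200;  R = 5+1 = 6,  c = 200−6² = 164
v_rel = (12, 1),  |v_rel|² = 145;  v_rel·d = (12)·(14) + (1)·(2) = 170
145·t² − 340·t + 164 = 0  ⇒  m = 170² − 145·164 = 5120
m = 5120 > 0,  v_rel·d = 170 > 0  ⇒  inside

inside=yes margin=5120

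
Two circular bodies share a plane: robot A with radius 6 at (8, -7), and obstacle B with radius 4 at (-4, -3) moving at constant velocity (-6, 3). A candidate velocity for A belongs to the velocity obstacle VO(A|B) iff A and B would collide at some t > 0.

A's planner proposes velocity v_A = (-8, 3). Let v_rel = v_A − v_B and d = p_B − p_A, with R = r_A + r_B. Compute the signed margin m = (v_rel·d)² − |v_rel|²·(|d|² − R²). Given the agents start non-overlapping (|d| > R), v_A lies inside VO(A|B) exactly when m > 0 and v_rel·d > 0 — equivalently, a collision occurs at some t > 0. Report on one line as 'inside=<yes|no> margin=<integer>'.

d = (-12, 4),  |d|² = 160;  R = 6+4 = 10,  c = 160−10² = 60
v_rel = (-2, 0),  |v_rel|² = 4;  v_rel·d = (-2)·(-12) + (0)·(4) = 24
4·t² − 48·t + 60 = 0  ⇒  m = 24² − 4·60 = 336
m = 336 > 0,  v_rel·d = 24 > 0  ⇒  inside

inside=yes margin=336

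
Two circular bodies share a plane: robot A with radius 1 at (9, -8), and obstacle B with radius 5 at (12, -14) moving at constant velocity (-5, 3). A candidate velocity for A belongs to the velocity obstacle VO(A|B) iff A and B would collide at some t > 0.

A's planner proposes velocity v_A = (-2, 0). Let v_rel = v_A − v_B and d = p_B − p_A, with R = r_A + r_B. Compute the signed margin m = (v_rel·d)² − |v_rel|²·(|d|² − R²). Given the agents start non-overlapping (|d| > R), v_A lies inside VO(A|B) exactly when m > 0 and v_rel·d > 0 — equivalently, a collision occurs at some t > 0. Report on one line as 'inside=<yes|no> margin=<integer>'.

d = (3, -6),  |d|² = 45;  R = 1+5 = 6,  c = 45−6² = 9
v_rel = (3, -3),  |v_rel|² = 18;  v_rel·d = (3)·(3) + (-3)·(-6) = 27
18·t² − 54·t + 9 = 0  ⇒  m = 27² − 18·9 = 567
m = 567 > 0,  v_rel·d = 27 > 0  ⇒  inside

inside=yes margin=567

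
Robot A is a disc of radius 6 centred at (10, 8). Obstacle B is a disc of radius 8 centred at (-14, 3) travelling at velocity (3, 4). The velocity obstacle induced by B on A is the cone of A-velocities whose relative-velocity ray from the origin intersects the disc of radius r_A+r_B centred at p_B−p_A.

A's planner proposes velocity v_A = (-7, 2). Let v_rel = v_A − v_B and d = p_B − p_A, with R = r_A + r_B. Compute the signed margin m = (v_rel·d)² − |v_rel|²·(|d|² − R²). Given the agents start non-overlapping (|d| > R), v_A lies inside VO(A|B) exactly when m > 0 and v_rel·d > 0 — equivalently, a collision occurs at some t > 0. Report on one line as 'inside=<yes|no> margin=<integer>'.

d = (-24, -5),  |d|² = 601;  R = 6+8 = 14,  c = 601−14² = 405
v_rel = (-10, -2),  |v_rel|² = 104;  v_rel·d = (-10)·(-24) + (-2)·(-5) = 250
104·t² − 500·t + 405 = 0  ⇒  m = 250² − 104·405 = 20380
m = 20380 > 0,  v_rel·d = 250 > 0  ⇒  inside

inside=yes margin=20380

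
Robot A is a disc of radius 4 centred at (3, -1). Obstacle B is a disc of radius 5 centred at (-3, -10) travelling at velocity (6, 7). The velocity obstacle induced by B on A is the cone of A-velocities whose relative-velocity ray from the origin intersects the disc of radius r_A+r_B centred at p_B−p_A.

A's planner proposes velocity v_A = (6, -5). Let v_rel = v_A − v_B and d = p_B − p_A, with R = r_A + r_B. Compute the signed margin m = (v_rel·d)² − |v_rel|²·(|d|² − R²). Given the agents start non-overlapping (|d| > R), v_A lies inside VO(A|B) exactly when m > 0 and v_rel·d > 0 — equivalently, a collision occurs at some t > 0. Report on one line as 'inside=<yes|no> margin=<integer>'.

d = (-6, -9),  |d|² = 117;  R = 4+5 = 9,  c = 117−9² = 36
v_rel = (0, -12),  |v_rel|² = 144;  v_rel·d = (0)·(-6) + (-12)·(-9) = 108
144·t² − 216·t + 36 = 0  ⇒  m = 108² − 144·36 = 6480
m = 6480 > 0,  v_rel·d = 108 > 0  ⇒  inside

inside=yes margin=6480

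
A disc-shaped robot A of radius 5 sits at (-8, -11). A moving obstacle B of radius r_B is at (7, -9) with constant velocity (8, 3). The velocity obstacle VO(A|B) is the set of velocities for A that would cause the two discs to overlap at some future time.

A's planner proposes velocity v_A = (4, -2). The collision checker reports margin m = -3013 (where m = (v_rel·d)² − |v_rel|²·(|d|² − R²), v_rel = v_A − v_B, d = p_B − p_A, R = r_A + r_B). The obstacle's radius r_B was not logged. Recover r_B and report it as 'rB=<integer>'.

m = -3013
d = (15, 2);  v_rel = (-4, -5),  |v_rel|² = 41
v_rel×d = (-4)·(2) − (-5)·(15) = 67
since m = R²·41 − 67²:  R² = (4489 + -3013) / 41 = 36
R = √36 = 6  ⇒  r_B = 6 − 5 = 1

rB=1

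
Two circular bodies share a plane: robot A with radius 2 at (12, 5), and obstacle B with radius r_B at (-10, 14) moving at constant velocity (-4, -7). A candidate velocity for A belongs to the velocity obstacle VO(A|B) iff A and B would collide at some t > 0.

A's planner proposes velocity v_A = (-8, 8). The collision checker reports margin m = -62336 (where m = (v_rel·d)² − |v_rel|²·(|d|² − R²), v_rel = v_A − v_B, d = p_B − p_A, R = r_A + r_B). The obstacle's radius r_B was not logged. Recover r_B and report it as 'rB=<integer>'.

m = -62336
d = (-22, 9);  v_rel = (-4, 15),  |v_rel|² = 241
v_rel×d = (-4)·(9) − (15)·(-22) = 294
since m = R²·241 − 294²:  R² = (86436 + -62336) / 241 = 100
R = √100 = 10  ⇒  r_B = 10 − 2 = 8

rB=8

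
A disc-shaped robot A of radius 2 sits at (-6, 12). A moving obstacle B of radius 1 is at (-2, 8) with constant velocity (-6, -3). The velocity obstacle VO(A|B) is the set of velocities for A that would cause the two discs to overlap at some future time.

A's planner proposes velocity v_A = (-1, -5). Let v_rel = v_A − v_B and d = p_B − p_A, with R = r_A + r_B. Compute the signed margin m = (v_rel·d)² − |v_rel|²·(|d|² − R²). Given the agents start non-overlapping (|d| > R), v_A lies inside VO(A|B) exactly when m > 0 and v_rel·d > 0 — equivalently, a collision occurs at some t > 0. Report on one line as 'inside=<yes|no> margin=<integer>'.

d = (4, -4),  |d|² = 32;  R = 2+1 = 3,  c = 32−3² = 23
v_rel = (5, -2),  |v_rel|² = 29;  v_rel·d = (5)·(4) + (-2)·(-4) = 28
29·t² − 56·t + 23 = 0  ⇒  m = 28² − 29·23 = 117
m = 117 > 0,  v_rel·d = 28 > 0  ⇒  inside

inside=yes margin=117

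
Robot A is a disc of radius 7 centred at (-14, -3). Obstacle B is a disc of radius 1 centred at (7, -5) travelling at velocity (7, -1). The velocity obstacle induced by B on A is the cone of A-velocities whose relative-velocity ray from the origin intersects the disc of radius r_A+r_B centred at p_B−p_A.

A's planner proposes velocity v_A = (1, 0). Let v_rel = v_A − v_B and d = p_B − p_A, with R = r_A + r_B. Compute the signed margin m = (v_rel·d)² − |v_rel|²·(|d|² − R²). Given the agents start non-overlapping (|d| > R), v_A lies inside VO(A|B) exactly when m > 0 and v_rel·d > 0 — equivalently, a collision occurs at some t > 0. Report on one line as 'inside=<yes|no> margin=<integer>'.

d = (21, -2),  |d|² = 445;  R = 7+1 = 8,  c = 445−8² = 381
v_rel = (-6, 1),  |v_rel|² = 37;  v_rel·d = (-6)·(21) + (1)·(-2) = -128
37·t² + 256·t + 381 = 0  ⇒  m = (-128)² − 37·381 = 2287
m = 2287 > 0,  v_rel·d = -128 < 0  ⇒  outside

inside=no margin=2287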